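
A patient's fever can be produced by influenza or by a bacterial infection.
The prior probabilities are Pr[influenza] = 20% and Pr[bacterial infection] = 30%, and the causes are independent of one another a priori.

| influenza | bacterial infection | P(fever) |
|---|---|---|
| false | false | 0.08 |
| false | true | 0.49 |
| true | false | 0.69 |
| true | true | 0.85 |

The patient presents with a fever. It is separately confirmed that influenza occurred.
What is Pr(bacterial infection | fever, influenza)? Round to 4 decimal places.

For the numerator, keep only bacterial infection=true terms: 0.85×0.3 = 0.255000
Denominator P(fever | influenza): 0.69×0.7 + 0.85×0.3 = 0.738000
Posterior = 0.255000 / 0.738000 ≈ 0.3455

Pr(bacterial infection | fever, influenza) ≈ 0.3455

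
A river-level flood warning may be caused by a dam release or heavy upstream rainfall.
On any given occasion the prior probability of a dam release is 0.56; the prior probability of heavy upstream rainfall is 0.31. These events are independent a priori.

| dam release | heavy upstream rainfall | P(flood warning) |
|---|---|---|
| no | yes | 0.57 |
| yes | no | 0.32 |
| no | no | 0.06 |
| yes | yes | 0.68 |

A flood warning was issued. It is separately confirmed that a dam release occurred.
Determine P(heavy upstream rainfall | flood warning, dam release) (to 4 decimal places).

P(heavy upstream rainfall | flood warning, dam release) ≈ 0.4884

Weight on heavy upstream rainfall=true, given the evidence: 0.68×0.31 = 0.210800
Denominator P(flood warning | dam release): 0.32×0.69 + 0.68×0.31 = 0.431600
P(heavy upstream rainfall | flood warning, dam release) = 0.210800/0.431600 ≈ 0.4884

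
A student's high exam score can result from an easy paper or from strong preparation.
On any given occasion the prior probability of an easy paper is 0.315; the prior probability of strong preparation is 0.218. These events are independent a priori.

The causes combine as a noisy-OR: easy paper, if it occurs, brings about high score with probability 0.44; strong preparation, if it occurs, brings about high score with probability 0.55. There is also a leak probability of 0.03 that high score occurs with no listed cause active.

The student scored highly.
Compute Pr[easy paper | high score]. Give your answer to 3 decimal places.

Under noisy-OR, P(high score | causes) = 1 − (1−0.03)·∏(1−qᵢ) over the active causes.
P(high score) = 0.03×0.685×0.782 + 0.5635×0.685×0.218 + 0.4568×0.315×0.782 + 0.75556×0.315×0.218 = 0.016070 + 0.084147 + 0.112524 + 0.051884 = 0.264625
The easy paper-present share is 0.112524 + 0.051884 = 0.164408.
So P(easy paper | high score) = 0.164408/0.264625 ≈ 0.621.

Pr[easy paper | high score] ≈ 0.621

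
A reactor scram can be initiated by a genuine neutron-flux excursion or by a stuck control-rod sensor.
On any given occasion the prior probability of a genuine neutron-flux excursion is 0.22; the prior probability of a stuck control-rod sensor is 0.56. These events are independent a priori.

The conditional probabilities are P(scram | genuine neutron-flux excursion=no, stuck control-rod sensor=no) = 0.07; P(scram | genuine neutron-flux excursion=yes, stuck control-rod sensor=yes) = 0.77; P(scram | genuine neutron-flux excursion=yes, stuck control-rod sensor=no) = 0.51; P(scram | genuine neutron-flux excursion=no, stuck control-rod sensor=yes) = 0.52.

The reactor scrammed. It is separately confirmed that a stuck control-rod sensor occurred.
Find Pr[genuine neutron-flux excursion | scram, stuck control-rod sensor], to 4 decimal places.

Pr[genuine neutron-flux excursion | scram, stuck control-rod sensor] ≈ 0.2946

P(scram | stuck control-rod sensor) = 0.52*0.78 + 0.77*0.22 = 0.405600 + 0.169400 = 0.575000
The genuine neutron-flux excursion-present share is 0.77*0.22 = 0.169400.
Hence the posterior is 0.169400/0.575000 ≈ 0.2946.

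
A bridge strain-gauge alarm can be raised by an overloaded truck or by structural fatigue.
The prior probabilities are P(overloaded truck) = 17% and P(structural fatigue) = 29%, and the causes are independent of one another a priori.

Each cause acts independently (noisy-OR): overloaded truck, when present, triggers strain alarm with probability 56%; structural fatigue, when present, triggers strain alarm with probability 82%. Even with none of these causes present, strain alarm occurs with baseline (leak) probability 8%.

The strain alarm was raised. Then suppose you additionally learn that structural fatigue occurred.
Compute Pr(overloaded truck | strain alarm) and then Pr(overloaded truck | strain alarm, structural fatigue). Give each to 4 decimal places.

Under noisy-OR, P(strain alarm | causes) = 1 − (1−0.08)·∏(1−qᵢ) over the active causes.
P(strain alarm) = 0.08×0.83×0.71 + 0.8344×0.83×0.29 + 0.5952×0.17×0.71 + 0.927136×0.17×0.29 = 0.047144 + 0.200840 + 0.071841 + 0.045708 = 0.365533
The overloaded truck-present share is 0.071841 + 0.045708 = 0.117549.
P(overloaded truck | strain alarm) = 0.117549 / 0.365533 ≈ 0.3216

Now condition on the additional information:
P(strain alarm | structural fatigue) = 0.8344*0.83 + 0.927136*0.17 = 0.692552 + 0.157613 = 0.850165
The overloaded truck-present share is 0.927136*0.17 = 0.157613.
Hence the posterior is 0.157613/0.850165 ≈ 0.1854.
Conditioning on structural fatigue lowers the posterior on overloaded truck: the classic explaining-away effect in a common-effect structure.

Pr(overloaded truck | strain alarm) ≈ 0.3216; Pr(overloaded truck | strain alarm, structural fatigue) ≈ 0.1854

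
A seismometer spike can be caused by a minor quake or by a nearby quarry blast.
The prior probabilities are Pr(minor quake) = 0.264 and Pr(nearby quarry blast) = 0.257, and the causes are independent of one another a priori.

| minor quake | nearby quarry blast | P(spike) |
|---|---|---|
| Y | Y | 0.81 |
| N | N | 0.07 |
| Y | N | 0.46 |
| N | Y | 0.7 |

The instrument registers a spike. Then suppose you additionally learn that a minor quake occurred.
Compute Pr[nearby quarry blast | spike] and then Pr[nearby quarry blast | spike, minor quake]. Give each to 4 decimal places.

For the numerator, keep only nearby quarry blast=true terms: 0.132406 + 0.054957 = 0.187363
Denominator P(spike): 0.07·0.736·0.743 + 0.7·0.736·0.257 + 0.46·0.264·0.743 + 0.81·0.264·0.257 = 0.315872
Posterior = 0.187363 / 0.315872 ≈ 0.5932

Now condition on the additional information:
Sum P(spike|·) weighted by the priors over both values of nearby quarry blast:
  P(spike | minor quake) = 0.46·0.743 + 0.81·0.257
        = 0.341780 + 0.208170 = 0.549950
Keeping only the nearby quarry blast-present terms gives 0.208170, so
  P(nearby quarry blast | spike, minor quake) = 0.208170 / 0.549950 ≈ 0.3785
This is intercausal reasoning (explaining away): once minor quake accounts for the spike, nearby quarry blast becomes less likely.

Pr[nearby quarry blast | spike] ≈ 0.5932; Pr[nearby quarry blast | spike, minor quake] ≈ 0.3785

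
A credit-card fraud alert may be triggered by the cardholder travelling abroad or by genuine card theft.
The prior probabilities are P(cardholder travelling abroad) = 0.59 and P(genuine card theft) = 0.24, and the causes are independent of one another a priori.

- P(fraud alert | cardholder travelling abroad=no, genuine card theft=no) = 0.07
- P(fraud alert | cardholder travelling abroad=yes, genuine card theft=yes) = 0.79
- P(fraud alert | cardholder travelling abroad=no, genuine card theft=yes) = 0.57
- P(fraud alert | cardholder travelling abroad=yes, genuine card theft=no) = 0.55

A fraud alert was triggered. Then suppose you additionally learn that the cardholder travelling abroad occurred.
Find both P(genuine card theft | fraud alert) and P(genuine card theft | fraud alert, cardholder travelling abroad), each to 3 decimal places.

Sum P(fraud alert|·) weighted by the priors over the 4 (cardholder travelling abroad, genuine card theft) configurations:
  P(fraud alert) = 0.07*0.41*0.76 + 0.57*0.41*0.24 + 0.55*0.59*0.76 + 0.79*0.59*0.24
        = 0.021812 + 0.056088 + 0.246620 + 0.111864 = 0.436384
Keeping only the genuine card theft-present terms gives 0.167952, so
  P(genuine card theft | fraud alert) = 0.167952 / 0.436384 ≈ 0.385

Now also conditioning on cardholder travelling abroad=true:
P(fraud alert | cardholder travelling abroad) = 0.55*0.76 + 0.79*0.24 = 0.418000 + 0.189600 = 0.607600
Of this, 0.189600 comes from 0.79*0.24 (the genuine card theft=true cases).
Hence the posterior is 0.189600/0.607600 ≈ 0.312.
Conditioning on cardholder travelling abroad lowers the posterior on genuine card theft: the classic explaining-away effect in a common-effect structure.

P(genuine card theft | fraud alert) ≈ 0.385; P(genuine card theft | fraud alert, cardholder travelling abroad) ≈ 0.312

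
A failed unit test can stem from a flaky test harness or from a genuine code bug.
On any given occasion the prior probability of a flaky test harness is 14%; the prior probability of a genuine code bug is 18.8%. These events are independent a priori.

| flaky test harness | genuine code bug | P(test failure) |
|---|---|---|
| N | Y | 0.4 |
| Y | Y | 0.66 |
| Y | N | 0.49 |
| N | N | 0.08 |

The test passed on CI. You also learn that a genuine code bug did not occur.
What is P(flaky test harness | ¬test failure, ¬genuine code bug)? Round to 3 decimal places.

P(flaky test harness | ¬test failure, ¬genuine code bug) ≈ 0.083

By total probability over both values of flaky test harness:
  P(¬test failure | ¬genuine code bug) = 0.92·0.86 + 0.51·0.14
        = 0.791200 + 0.071400 = 0.862600
Configurations with flaky test harness contribute 0.071400, so
  P(flaky test harness | ¬test failure, ¬genuine code bug) = 0.071400 / 0.862600 ≈ 0.083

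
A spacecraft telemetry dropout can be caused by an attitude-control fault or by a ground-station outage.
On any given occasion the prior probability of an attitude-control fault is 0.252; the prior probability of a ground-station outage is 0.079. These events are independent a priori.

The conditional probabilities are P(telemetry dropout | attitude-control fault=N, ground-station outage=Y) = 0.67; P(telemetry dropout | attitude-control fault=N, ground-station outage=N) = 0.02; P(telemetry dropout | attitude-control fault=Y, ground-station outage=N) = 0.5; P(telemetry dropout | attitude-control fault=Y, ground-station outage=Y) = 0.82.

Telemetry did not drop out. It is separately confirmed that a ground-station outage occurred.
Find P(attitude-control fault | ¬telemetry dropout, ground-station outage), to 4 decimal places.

Sum P(¬telemetry dropout|·) weighted by the priors over both values of attitude-control fault:
  P(¬telemetry dropout | ground-station outage) = 0.33×0.748 + 0.18×0.252
        = 0.246840 + 0.045360 = 0.292200
Configurations with attitude-control fault contribute 0.045360, so
  P(attitude-control fault | ¬telemetry dropout, ground-station outage) = 0.045360 / 0.292200 ≈ 0.1552

P(attitude-control fault | ¬telemetry dropout, ground-station outage) ≈ 0.1552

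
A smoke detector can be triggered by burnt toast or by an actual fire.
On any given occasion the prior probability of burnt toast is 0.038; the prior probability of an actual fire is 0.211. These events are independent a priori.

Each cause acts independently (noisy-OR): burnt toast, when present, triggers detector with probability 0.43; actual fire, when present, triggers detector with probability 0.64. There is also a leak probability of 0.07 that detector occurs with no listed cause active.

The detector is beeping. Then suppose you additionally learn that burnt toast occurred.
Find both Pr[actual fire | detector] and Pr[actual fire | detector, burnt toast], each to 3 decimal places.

Under noisy-OR, P(detector | causes) = 1 − (1−0.07)·∏(1−qᵢ) over the active causes.
Numerator (weight on configurations with actual fire): 0.135024 + 0.006488 = 0.141512
Normalizer over all consistent configurations: 0.07*0.962*0.789 + 0.6652*0.962*0.211 + 0.4699*0.038*0.789 + 0.809164*0.038*0.211 = 0.208732
P(actual fire | detector) = 0.141512/0.208732 ≈ 0.678

With the extra evidence:
P(detector | burnt toast) = 0.4699·0.789 + 0.809164·0.211 = 0.370751 + 0.170734 = 0.541485
Of this, 0.170734 comes from 0.809164·0.211 (the actual fire=true cases).
P(actual fire | detector, burnt toast) = 0.170734 / 0.541485 ≈ 0.315
This is intercausal reasoning (explaining away): once burnt toast accounts for the detector, actual fire becomes less likely.

Pr[actual fire | detector] ≈ 0.678; Pr[actual fire | detector, burnt toast] ≈ 0.315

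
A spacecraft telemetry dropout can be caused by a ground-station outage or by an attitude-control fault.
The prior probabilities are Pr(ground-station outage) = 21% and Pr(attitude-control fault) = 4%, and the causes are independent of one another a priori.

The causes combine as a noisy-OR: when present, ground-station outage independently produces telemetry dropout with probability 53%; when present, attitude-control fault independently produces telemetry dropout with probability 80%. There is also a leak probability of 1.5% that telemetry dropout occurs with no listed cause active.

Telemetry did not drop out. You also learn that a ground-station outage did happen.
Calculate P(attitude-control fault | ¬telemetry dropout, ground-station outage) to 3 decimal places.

P(attitude-control fault | ¬telemetry dropout, ground-station outage) ≈ 0.008

Under noisy-OR, P(telemetry dropout | causes) = 1 − (1−0.015)·∏(1−qᵢ) over the active causes.
P(¬telemetry dropout | ground-station outage) = 0.46295·0.96 + 0.09259·0.04 = 0.444432 + 0.003704 = 0.448136
The attitude-control fault-present share is 0.09259·0.04 = 0.003704.
Hence the posterior is 0.003704/0.448136 ≈ 0.008.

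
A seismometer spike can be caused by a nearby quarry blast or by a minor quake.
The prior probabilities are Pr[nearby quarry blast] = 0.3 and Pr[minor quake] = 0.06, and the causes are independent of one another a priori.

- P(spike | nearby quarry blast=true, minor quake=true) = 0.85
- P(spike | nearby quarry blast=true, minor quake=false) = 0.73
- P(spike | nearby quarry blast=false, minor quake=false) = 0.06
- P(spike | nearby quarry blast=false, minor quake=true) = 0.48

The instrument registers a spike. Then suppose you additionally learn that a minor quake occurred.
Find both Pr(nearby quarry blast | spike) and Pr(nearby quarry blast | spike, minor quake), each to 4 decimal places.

P(spike) = 0.06×0.7×0.94 + 0.48×0.7×0.06 + 0.73×0.3×0.94 + 0.85×0.3×0.06 = 0.039480 + 0.020160 + 0.205860 + 0.015300 = 0.280800
The nearby quarry blast-present share is 0.205860 + 0.015300 = 0.221160.
So P(nearby quarry blast | spike) = 0.221160/0.280800 ≈ 0.7876.

Now also conditioning on minor quake=true:
Enumerate both values of nearby quarry blast and weight by the priors:
  P(spike | minor quake) = 0.48·0.7 + 0.85·0.3
        = 0.336000 + 0.255000 = 0.591000
Keeping only the nearby quarry blast-present terms gives 0.255000, so
  P(nearby quarry blast | spike, minor quake) = 0.255000 / 0.591000 ≈ 0.4315
— minor quake explains away the evidence for nearby quarry blast.

Pr(nearby quarry blast | spike) ≈ 0.7876; Pr(nearby quarry blast | spike, minor quake) ≈ 0.4315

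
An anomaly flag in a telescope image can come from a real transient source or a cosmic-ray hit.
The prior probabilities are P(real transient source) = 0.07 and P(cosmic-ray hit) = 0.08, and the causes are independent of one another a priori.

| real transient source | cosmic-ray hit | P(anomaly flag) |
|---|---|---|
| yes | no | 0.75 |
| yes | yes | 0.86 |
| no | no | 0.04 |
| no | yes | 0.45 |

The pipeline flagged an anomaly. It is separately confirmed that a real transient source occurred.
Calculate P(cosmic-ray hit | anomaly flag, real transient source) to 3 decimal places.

P(cosmic-ray hit | anomaly flag, real transient source) ≈ 0.091

Numerator (weight on configurations with cosmic-ray hit): 0.86·0.08 = 0.068800
Denominator P(anomaly flag | real transient source): 0.75·0.92 + 0.86·0.08 = 0.758800
P(cosmic-ray hit | anomaly flag, real transient source) = 0.068800/0.758800 ≈ 0.091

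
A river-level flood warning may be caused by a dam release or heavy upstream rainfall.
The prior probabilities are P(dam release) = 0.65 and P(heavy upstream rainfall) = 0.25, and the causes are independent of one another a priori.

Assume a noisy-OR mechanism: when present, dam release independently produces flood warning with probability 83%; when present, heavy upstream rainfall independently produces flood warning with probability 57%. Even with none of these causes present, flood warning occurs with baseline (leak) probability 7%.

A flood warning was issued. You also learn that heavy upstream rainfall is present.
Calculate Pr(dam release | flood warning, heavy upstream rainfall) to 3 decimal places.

Under noisy-OR, P(flood warning | causes) = 1 − (1−0.07)·∏(1−qᵢ) over the active causes.
Enumerate both values of dam release and weight by the priors:
  P(flood warning | heavy upstream rainfall) = 0.6001*0.35 + 0.932017*0.65
        = 0.210035 + 0.605811 = 0.815846
Configurations with dam release contribute 0.605811, so
  P(dam release | flood warning, heavy upstream rainfall) = 0.605811 / 0.815846 ≈ 0.743

Pr(dam release | flood warning, heavy upstream rainfall) ≈ 0.743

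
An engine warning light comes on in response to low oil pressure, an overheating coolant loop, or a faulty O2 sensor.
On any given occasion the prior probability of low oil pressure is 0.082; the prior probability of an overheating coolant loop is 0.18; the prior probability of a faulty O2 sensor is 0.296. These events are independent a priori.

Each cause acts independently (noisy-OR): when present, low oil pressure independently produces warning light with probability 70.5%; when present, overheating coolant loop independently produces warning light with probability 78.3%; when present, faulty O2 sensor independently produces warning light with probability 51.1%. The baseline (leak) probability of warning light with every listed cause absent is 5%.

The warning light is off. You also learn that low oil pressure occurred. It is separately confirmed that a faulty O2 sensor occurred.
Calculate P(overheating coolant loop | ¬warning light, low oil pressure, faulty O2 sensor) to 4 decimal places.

P(overheating coolant loop | ¬warning light, low oil pressure, faulty O2 sensor) ≈ 0.0455

Under noisy-OR, P(warning light | causes) = 1 − (1−0.05)·∏(1−qᵢ) over the active causes.
P(¬warning light | low oil pressure, faulty O2 sensor) = 0.137042·0.82 + 0.029738·0.18 = 0.112374 + 0.005353 = 0.117727
Restricting to configurations with overheating coolant loop present: 0.029738·0.18 = 0.005353.
Hence the posterior is 0.005353/0.117727 ≈ 0.0455.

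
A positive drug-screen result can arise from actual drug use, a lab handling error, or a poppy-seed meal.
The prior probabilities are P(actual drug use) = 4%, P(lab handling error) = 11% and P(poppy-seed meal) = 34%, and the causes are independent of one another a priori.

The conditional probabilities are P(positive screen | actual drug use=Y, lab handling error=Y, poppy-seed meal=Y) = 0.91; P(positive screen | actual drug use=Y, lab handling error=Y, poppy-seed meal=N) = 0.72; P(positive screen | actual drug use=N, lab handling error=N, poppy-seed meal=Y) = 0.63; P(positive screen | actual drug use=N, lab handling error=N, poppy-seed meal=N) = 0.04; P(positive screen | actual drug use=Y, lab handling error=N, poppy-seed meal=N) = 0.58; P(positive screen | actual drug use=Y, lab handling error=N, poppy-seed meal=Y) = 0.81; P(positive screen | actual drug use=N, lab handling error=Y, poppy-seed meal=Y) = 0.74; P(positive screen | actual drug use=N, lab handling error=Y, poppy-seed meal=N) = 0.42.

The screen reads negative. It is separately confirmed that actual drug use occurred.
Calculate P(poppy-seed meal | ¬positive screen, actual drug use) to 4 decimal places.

P(poppy-seed meal | ¬positive screen, actual drug use) ≈ 0.1856

For the numerator, keep only poppy-seed meal=true terms: 0.057494 + 0.003366 = 0.060860
Normalizer over all consistent configurations: 0.42*0.89*0.66 + 0.19*0.89*0.34 + 0.28*0.11*0.66 + 0.09*0.11*0.34 = 0.327896
Posterior = 0.060860 / 0.327896 ≈ 0.1856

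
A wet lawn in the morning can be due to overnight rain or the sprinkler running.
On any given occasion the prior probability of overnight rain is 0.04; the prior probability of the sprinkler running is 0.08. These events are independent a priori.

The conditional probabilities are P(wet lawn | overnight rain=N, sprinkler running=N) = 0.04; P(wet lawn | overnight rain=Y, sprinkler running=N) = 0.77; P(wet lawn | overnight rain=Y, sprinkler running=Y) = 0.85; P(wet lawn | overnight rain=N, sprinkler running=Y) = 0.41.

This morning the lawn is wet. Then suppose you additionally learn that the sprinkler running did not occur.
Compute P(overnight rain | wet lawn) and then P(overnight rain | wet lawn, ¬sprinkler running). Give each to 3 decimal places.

P(overnight rain | wet lawn) ≈ 0.317; P(overnight rain | wet lawn, ¬sprinkler running) ≈ 0.445

P(wet lawn) = 0.04*0.96*0.92 + 0.41*0.96*0.08 + 0.77*0.04*0.92 + 0.85*0.04*0.08 = 0.035328 + 0.031488 + 0.028336 + 0.002720 = 0.097872
The overnight rain-present share is 0.028336 + 0.002720 = 0.031056.
So P(overnight rain | wet lawn) = 0.031056/0.097872 ≈ 0.317.

Now also conditioning on sprinkler running≠true:
Enumerate both values of overnight rain and weight by the priors:
  P(wet lawn | ¬sprinkler running) = 0.04·0.96 + 0.77·0.04
        = 0.038400 + 0.030800 = 0.069200
Configurations with overnight rain contribute 0.030800, so
  P(overnight rain | wet lawn, ¬sprinkler running) = 0.030800 / 0.069200 ≈ 0.445
Ruling out sprinkler running raises the posterior on overnight rain — the flip side of explaining away.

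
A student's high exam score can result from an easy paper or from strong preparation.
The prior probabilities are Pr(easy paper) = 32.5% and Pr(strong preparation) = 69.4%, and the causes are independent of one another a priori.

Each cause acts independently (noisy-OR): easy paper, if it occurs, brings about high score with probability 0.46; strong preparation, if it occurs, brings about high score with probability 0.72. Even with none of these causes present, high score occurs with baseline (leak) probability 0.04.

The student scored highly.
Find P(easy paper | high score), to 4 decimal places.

Under noisy-OR, P(high score | causes) = 1 − (1−0.04)·∏(1−qᵢ) over the active causes.
For the numerator, keep only easy paper=true terms: 0.047895 + 0.192811 = 0.240706
The normalizing constant is 0.04×0.675×0.306 + 0.7312×0.675×0.694 + 0.4816×0.325×0.306 + 0.854848×0.325×0.694 = 0.591499
P(easy paper | high score) = 0.240706/0.591499 ≈ 0.4069

P(easy paper | high score) ≈ 0.4069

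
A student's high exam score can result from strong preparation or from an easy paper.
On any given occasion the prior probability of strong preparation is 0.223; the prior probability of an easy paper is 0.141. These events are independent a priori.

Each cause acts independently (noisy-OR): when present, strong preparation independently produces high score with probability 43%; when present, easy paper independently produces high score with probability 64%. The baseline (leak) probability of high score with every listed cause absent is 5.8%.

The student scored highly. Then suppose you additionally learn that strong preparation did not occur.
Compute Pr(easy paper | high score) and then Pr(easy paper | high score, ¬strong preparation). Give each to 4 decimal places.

Pr(easy paper | high score) ≈ 0.4342; Pr(easy paper | high score, ¬strong preparation) ≈ 0.6516

Under noisy-OR, P(high score | causes) = 1 − (1−0.058)·∏(1−qᵢ) over the active causes.
By total probability over the 4 (strong preparation, easy paper) configurations:
  P(high score) = 0.058·0.777·0.859 + 0.66088·0.777·0.141 + 0.46306·0.223·0.859 + 0.806702·0.223·0.141
        = 0.038712 + 0.072404 + 0.088702 + 0.025365 = 0.225183
Configurations with easy paper contribute 0.097769, so
  P(easy paper | high score) = 0.097769 / 0.225183 ≈ 0.4342

With the extra evidence:
Sum P(high score|·) weighted by the priors over both values of easy paper:
  P(high score | ¬strong preparation) = 0.058×0.859 + 0.66088×0.141
        = 0.049822 + 0.093184 = 0.143006
The terms with easy paper present sum to 0.093184, so
  P(easy paper | high score, ¬strong preparation) = 0.093184 / 0.143006 ≈ 0.6516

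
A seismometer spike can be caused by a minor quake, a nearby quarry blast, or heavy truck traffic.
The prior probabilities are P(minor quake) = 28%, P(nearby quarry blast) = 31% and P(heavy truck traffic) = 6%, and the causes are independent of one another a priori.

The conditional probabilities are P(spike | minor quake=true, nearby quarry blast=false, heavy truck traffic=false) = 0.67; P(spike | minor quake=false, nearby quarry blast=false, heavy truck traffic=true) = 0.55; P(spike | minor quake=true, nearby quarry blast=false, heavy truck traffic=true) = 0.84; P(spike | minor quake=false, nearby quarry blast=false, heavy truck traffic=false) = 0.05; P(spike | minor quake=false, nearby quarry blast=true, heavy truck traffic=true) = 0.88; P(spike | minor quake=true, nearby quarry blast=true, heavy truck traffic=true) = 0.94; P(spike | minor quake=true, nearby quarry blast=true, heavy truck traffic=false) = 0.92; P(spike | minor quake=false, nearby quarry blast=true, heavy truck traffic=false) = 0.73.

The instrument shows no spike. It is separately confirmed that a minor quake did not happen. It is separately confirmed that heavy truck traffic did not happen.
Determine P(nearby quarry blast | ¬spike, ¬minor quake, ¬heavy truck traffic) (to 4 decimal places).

Numerator (weight on configurations with nearby quarry blast): 0.27*0.31 = 0.083700
Normalizer over all consistent configurations: 0.95*0.69 + 0.27*0.31 = 0.739200
P(nearby quarry blast | ¬spike, ¬minor quake, ¬heavy truck traffic) = 0.083700/0.739200 ≈ 0.1132

P(nearby quarry blast | ¬spike, ¬minor quake, ¬heavy truck traffic) ≈ 0.1132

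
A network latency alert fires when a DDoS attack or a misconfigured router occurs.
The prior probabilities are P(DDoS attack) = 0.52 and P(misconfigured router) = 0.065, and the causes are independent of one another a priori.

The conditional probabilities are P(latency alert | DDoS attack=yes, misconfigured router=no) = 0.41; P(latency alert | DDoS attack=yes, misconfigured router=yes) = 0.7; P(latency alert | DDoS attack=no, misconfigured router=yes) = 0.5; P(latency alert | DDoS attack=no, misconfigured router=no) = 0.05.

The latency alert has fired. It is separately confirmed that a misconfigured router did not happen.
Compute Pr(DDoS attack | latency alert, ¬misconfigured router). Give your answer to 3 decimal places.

Pr(DDoS attack | latency alert, ¬misconfigured router) ≈ 0.899

For the numerator, keep only DDoS attack=true terms: 0.41·0.52 = 0.213200
The normalizing constant is 0.05·0.48 + 0.41·0.52 = 0.237200
P(DDoS attack | latency alert, ¬misconfigured router) = 0.213200/0.237200 ≈ 0.899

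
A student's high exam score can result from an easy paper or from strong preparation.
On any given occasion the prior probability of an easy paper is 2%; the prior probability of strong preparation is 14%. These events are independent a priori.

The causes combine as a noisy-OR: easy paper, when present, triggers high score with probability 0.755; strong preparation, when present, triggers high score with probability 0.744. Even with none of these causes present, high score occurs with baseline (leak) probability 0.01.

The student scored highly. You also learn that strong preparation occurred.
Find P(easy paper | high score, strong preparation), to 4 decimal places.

P(easy paper | high score, strong preparation) ≈ 0.0250

Under noisy-OR, P(high score | causes) = 1 − (1−0.01)·∏(1−qᵢ) over the active causes.
P(high score | strong preparation) = 0.74656×0.98 + 0.937907×0.02 = 0.731629 + 0.018758 = 0.750387
Of this, 0.018758 comes from 0.937907×0.02 (the easy paper=true cases).
Hence the posterior is 0.018758/0.750387 ≈ 0.0250.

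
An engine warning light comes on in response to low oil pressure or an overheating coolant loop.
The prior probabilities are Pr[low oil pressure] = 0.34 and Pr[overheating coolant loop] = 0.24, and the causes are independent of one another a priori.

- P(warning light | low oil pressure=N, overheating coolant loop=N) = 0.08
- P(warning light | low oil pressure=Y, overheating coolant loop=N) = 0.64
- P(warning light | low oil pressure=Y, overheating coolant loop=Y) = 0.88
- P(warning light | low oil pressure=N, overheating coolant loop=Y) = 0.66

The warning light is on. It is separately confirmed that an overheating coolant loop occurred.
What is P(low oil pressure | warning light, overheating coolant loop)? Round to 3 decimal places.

P(low oil pressure | warning light, overheating coolant loop) ≈ 0.407

For the numerator, keep only low oil pressure=true terms: 0.88×0.34 = 0.299200
The normalizing constant is 0.66×0.66 + 0.88×0.34 = 0.734800
P(low oil pressure | warning light, overheating coolant loop) = 0.299200/0.734800 ≈ 0.407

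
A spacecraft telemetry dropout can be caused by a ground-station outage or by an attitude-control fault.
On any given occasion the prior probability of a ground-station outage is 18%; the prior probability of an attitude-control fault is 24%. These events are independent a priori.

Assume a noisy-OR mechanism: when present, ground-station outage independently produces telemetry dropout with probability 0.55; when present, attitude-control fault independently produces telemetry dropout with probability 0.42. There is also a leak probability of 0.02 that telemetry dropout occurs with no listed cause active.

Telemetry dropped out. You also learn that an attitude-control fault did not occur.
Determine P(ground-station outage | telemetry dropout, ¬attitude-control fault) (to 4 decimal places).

P(ground-station outage | telemetry dropout, ¬attitude-control fault) ≈ 0.8599

Under noisy-OR, P(telemetry dropout | causes) = 1 − (1−0.02)·∏(1−qᵢ) over the active causes.
By total probability over both values of ground-station outage:
  P(telemetry dropout | ¬attitude-control fault) = 0.02*0.82 + 0.559*0.18
        = 0.016400 + 0.100620 = 0.117020
Configurations with ground-station outage contribute 0.100620, so
  P(ground-station outage | telemetry dropout, ¬attitude-control fault) = 0.100620 / 0.117020 ≈ 0.8599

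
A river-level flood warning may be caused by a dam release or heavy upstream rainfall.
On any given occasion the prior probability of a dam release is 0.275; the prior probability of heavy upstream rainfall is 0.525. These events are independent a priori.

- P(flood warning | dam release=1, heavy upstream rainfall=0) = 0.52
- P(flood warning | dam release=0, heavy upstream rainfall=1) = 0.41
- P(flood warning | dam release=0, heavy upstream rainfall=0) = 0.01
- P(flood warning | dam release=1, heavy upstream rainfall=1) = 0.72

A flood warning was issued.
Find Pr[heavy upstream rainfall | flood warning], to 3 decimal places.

Pr[heavy upstream rainfall | flood warning] ≈ 0.785

P(flood warning) = 0.01×0.725×0.475 + 0.41×0.725×0.525 + 0.52×0.275×0.475 + 0.72×0.275×0.525 = 0.003444 + 0.156056 + 0.067925 + 0.103950 = 0.331375
The heavy upstream rainfall-present share is 0.156056 + 0.103950 = 0.260006.
P(heavy upstream rainfall | flood warning) = 0.260006 / 0.331375 ≈ 0.785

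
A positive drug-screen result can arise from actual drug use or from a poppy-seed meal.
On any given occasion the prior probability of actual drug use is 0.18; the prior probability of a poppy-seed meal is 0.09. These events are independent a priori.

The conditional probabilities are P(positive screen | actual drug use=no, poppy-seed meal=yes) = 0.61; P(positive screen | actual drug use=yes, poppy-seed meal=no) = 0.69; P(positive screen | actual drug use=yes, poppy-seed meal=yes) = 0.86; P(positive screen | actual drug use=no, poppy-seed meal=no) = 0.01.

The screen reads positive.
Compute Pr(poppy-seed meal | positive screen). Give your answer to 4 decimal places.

Enumerate the 4 (actual drug use, poppy-seed meal) configurations and weight by the priors:
  P(positive screen) = 0.01·0.82·0.91 + 0.61·0.82·0.09 + 0.69·0.18·0.91 + 0.86·0.18·0.09
        = 0.007462 + 0.045018 + 0.113022 + 0.013932 = 0.179434
Keeping only the poppy-seed meal-present terms gives 0.058950, so
  P(poppy-seed meal | positive screen) = 0.058950 / 0.179434 ≈ 0.3285

Pr(poppy-seed meal | positive screen) ≈ 0.3285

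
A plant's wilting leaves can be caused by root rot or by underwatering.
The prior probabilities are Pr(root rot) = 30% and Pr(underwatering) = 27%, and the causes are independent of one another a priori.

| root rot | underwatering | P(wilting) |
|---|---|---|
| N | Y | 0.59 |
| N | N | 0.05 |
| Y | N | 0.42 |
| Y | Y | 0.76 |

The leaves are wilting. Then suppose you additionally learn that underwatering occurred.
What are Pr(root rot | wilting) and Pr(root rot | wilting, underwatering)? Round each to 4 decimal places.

Pr(root rot | wilting) ≈ 0.5284; Pr(root rot | wilting, underwatering) ≈ 0.3557

P(wilting) = 0.05×0.7×0.73 + 0.59×0.7×0.27 + 0.42×0.3×0.73 + 0.76×0.3×0.27 = 0.025550 + 0.111510 + 0.091980 + 0.061560 = 0.290600
Of this, 0.153540 comes from 0.091980 + 0.061560 (the root rot=true cases).
So P(root rot | wilting) = 0.153540/0.290600 ≈ 0.5284.

Now condition on the additional information:
For the numerator, keep only root rot=true terms: 0.76*0.3 = 0.228000
Denominator P(wilting | underwatering): 0.59*0.7 + 0.76*0.3 = 0.641000
P(root rot | wilting, underwatering) = 0.228000/0.641000 ≈ 0.3557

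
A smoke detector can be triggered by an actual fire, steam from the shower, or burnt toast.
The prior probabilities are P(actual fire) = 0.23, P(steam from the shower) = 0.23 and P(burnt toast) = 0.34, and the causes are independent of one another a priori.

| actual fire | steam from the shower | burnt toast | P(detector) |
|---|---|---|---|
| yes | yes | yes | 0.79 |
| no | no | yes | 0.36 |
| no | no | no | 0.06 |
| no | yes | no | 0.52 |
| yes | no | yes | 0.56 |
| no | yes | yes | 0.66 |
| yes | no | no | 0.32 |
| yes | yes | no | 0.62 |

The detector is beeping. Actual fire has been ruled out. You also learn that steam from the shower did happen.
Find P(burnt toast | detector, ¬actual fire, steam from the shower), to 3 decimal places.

P(detector | ¬actual fire, steam from the shower) = 0.52×0.66 + 0.66×0.34 = 0.343200 + 0.224400 = 0.567600
The burnt toast-present share is 0.66×0.34 = 0.224400.
P(burnt toast | detector, ¬actual fire, steam from the shower) = 0.224400 / 0.567600 ≈ 0.395

P(burnt toast | detector, ¬actual fire, steam from the shower) ≈ 0.395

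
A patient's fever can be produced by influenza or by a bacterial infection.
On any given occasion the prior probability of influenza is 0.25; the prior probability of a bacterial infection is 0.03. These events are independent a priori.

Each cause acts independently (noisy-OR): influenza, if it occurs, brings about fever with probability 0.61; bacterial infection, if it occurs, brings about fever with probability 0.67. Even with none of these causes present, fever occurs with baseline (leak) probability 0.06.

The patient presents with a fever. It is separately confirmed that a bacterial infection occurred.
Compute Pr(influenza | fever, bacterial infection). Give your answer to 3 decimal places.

Under noisy-OR, P(fever | causes) = 1 − (1−0.06)·∏(1−qᵢ) over the active causes.
P(fever | bacterial infection) = 0.6898×0.75 + 0.879022×0.25 = 0.517350 + 0.219755 = 0.737105
The influenza-present share is 0.879022×0.25 = 0.219755.
Hence the posterior is 0.219755/0.737105 ≈ 0.298.

Pr(influenza | fever, bacterial infection) ≈ 0.298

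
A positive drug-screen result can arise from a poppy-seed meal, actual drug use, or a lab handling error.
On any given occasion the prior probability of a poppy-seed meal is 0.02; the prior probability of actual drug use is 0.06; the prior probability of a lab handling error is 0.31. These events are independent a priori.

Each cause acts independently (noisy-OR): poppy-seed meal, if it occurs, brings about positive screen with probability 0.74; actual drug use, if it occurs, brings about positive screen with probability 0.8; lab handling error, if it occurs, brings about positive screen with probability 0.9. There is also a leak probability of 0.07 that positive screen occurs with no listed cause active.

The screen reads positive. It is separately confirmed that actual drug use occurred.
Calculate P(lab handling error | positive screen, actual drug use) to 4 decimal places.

Under noisy-OR, P(positive screen | causes) = 1 − (1−0.07)·∏(1−qᵢ) over the active causes.
For the numerator, keep only lab handling error=true terms: 0.298149 + 0.006170 = 0.304319
The normalizing constant is 0.814×0.98×0.69 + 0.9814×0.98×0.31 + 0.95164×0.02×0.69 + 0.995164×0.02×0.31 = 0.867879
P(lab handling error | positive screen, actual drug use) = 0.304319/0.867879 ≈ 0.3506

P(lab handling error | positive screen, actual drug use) ≈ 0.3506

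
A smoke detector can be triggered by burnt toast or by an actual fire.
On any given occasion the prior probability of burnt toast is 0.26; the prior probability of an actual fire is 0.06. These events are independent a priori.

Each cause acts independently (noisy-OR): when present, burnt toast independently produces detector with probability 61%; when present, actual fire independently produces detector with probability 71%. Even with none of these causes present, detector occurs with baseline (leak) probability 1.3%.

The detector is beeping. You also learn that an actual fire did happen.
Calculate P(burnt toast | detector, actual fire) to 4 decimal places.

Under noisy-OR, P(detector | causes) = 1 − (1−0.013)·∏(1−qᵢ) over the active causes.
By total probability over both values of burnt toast:
  P(detector | actual fire) = 0.71377*0.74 + 0.88837*0.26
        = 0.528190 + 0.230976 = 0.759166
The terms with burnt toast present sum to 0.230976, so
  P(burnt toast | detector, actual fire) = 0.230976 / 0.759166 ≈ 0.3042

P(burnt toast | detector, actual fire) ≈ 0.3042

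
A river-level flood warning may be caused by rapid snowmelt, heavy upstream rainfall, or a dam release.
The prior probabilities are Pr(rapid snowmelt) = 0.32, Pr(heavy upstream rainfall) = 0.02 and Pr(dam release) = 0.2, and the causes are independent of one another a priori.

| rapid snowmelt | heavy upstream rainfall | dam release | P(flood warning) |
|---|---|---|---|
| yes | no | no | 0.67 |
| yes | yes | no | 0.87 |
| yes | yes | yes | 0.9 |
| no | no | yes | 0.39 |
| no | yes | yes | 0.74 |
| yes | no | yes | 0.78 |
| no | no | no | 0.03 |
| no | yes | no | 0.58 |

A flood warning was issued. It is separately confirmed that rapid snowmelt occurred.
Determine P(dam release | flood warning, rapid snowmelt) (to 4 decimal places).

P(dam release | flood warning, rapid snowmelt) ≈ 0.2249

Sum P(flood warning|·) weighted by the priors over the 4 (heavy upstream rainfall, dam release) configurations:
  P(flood warning | rapid snowmelt) = 0.67×0.98×0.8 + 0.78×0.98×0.2 + 0.87×0.02×0.8 + 0.9×0.02×0.2
        = 0.525280 + 0.152880 + 0.013920 + 0.003600 = 0.695680
Configurations with dam release contribute 0.156480, so
  P(dam release | flood warning, rapid snowmelt) = 0.156480 / 0.695680 ≈ 0.2249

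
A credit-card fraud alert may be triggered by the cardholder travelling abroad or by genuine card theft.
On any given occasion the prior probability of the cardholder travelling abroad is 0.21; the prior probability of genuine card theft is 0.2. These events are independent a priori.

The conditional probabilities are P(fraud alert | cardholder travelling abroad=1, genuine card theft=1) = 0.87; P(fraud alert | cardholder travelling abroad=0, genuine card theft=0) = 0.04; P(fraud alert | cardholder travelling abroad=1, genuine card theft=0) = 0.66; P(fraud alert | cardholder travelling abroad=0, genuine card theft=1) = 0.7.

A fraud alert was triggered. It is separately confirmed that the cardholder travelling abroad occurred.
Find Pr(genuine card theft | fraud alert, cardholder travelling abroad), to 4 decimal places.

Pr(genuine card theft | fraud alert, cardholder travelling abroad) ≈ 0.2479

P(fraud alert | cardholder travelling abroad) = 0.66*0.8 + 0.87*0.2 = 0.528000 + 0.174000 = 0.702000
Restricting to configurations with genuine card theft present: 0.87*0.2 = 0.174000.
P(genuine card theft | fraud alert, cardholder travelling abroad) = 0.174000 / 0.702000 ≈ 0.2479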